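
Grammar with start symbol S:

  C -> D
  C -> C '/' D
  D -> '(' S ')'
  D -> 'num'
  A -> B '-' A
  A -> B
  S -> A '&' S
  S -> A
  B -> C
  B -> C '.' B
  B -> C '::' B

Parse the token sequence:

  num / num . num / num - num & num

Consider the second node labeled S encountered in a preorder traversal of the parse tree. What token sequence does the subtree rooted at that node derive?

num

[S [A [B [C [C [D num]] / [D num]] . [B [C [C [D num]] / [D num]]]] - [A [B [C [D num]]]]] & [S [A [B [C [D num]]]]]]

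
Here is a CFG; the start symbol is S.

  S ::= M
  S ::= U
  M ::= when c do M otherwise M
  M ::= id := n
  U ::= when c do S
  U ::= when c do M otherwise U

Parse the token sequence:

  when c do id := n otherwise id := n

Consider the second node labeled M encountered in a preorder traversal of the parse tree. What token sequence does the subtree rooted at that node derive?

id := n

[S [M when c do [M id := n] otherwise [M id := n]]]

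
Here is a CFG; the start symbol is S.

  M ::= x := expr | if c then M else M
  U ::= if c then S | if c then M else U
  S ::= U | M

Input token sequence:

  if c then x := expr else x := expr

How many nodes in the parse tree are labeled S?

1

[S [M if c then [M x := expr] else [M x := expr]]]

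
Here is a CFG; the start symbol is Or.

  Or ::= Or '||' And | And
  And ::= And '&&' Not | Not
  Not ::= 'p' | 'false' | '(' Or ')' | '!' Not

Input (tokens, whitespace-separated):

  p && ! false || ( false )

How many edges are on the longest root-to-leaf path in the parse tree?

6

[Or [Or [And [And [Not p]] && [Not ! [Not false]]]] || [And [Not ( [Or [And [Not false]]] )]]]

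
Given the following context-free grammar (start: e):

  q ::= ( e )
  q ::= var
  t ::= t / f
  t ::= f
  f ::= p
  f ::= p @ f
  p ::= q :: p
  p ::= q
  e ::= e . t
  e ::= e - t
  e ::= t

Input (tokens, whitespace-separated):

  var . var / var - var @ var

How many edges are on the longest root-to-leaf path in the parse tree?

[e [e [e [t [f [p [q var]]]]] . [t [t [f [p [q var]]]] / [f [p [q var]]]]] - [t [f [p [q var]] @ [f [p [q var]]]]]]

7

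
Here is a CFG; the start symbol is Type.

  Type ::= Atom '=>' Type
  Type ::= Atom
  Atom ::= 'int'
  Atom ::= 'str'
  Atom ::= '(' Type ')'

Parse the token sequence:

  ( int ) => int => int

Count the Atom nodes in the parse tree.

4

[Type [Atom ( [Type [Atom int]] )] => [Type [Atom int] => [Type [Atom int]]]]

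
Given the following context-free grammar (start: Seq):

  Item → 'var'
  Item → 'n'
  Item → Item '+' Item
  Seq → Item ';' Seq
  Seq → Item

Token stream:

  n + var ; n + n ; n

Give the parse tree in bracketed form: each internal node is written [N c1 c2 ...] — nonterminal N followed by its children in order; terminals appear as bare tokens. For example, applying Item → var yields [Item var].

[Seq [Item [Item n] + [Item var]] ; [Seq [Item [Item n] + [Item n]] ; [Seq [Item n]]]]

Seq
Item ; Seq
Item + Item ; Seq
n + Item ; Seq
n + var ; Seq
n + var ; Item ; Seq
n + var ; Item + Item ; Seq
n + var ; n + Item ; Seq
n + var ; n + n ; Seq
n + var ; n + n ; Item
n + var ; n + n ; n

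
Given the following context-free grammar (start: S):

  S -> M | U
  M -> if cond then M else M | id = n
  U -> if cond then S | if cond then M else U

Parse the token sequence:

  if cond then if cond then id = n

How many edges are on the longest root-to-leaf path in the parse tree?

[S [U if cond then [S [U if cond then [S [M id = n]]]]]]

6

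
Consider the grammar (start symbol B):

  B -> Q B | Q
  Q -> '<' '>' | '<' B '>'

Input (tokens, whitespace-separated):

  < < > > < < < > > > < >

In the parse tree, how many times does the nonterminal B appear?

[B [Q < [B [Q < >]] >] [B [Q < [B [Q < [B [Q < >]] >]] >] [B [Q < >]]]]

6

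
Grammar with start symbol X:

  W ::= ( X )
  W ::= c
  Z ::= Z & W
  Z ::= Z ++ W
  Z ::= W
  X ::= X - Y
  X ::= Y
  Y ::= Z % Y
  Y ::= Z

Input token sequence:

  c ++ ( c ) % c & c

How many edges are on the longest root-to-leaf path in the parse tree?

8

[X [Y [Z [Z [W c]] ++ [W ( [X [Y [Z [W c]]]] )]] % [Y [Z [Z [W c]] & [W c]]]]]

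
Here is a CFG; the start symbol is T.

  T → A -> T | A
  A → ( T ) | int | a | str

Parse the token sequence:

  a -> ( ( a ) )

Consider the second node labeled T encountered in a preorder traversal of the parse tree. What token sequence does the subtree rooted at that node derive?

( ( a ) )

[T [A a] -> [T [A ( [T [A ( [T [A a]] )]] )]]]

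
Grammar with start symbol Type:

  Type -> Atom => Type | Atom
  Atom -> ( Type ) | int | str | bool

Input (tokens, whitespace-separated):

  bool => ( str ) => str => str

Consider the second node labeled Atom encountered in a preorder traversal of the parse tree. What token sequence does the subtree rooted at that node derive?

( str )

[Type [Atom bool] => [Type [Atom ( [Type [Atom str]] )] => [Type [Atom str] => [Type [Atom str]]]]]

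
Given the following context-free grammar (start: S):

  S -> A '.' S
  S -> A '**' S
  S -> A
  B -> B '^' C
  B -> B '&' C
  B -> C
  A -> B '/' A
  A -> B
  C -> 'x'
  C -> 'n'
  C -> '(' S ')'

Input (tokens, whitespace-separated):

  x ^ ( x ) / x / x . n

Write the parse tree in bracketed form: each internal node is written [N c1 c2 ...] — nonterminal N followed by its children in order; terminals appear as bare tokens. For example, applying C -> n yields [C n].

S
A . S
B / A . S
B ^ C / A . S
C ^ C / A . S
x ^ C / A . S
x ^ ( S ) / A . S
x ^ ( A ) / A . S
x ^ ( B ) / A . S
x ^ ( C ) / A . S
x ^ ( x ) / A . S
x ^ ( x ) / B / A . S
x ^ ( x ) / C / A . S
x ^ ( x ) / x / A . S
x ^ ( x ) / x / B . S
x ^ ( x ) / x / C . S
x ^ ( x ) / x / x . S
x ^ ( x ) / x / x . A
x ^ ( x ) / x / x . B
x ^ ( x ) / x / x . C
x ^ ( x ) / x / x . n

[S [A [B [B [C x]] ^ [C ( [S [A [B [C x]]]] )]] / [A [B [C x]] / [A [B [C x]]]]] . [S [A [B [C n]]]]]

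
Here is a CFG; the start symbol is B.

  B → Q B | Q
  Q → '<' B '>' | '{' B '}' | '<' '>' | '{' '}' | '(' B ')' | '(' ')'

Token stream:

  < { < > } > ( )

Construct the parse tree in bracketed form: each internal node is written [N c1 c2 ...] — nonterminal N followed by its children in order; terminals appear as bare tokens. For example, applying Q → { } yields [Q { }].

B
Q B
< B > B
< Q > B
< { B } > B
< { Q } > B
< { < > } > B
< { < > } > Q
< { < > } > ( )

[B [Q < [B [Q { [B [Q < >]] }]] >] [B [Q ( )]]]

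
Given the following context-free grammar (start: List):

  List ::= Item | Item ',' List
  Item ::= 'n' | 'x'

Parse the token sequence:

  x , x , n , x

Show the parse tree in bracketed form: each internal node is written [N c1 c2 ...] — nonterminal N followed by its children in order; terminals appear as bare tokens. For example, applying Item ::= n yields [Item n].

List
Item , List
x , List
x , Item , List
x , x , List
x , x , Item , List
x , x , n , List
x , x , n , Item
x , x , n , x

[List [Item x] , [List [Item x] , [List [Item n] , [List [Item x]]]]]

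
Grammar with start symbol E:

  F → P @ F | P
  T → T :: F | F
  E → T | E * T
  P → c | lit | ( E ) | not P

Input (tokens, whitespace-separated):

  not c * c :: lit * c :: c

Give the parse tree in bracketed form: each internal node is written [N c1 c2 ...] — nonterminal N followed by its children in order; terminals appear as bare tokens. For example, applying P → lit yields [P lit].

[E [E [E [T [F [P not [P c]]]]] * [T [T [F [P c]]] :: [F [P lit]]]] * [T [T [F [P c]]] :: [F [P c]]]]

E
E * T
E * T * T
T * T * T
F * T * T
P * T * T
not P * T * T
not c * T * T
not c * T :: F * T
not c * F :: F * T
not c * P :: F * T
not c * c :: F * T
not c * c :: P * T
not c * c :: lit * T
not c * c :: lit * T :: F
not c * c :: lit * F :: F
not c * c :: lit * P :: F
not c * c :: lit * c :: F
not c * c :: lit * c :: P
not c * c :: lit * c :: c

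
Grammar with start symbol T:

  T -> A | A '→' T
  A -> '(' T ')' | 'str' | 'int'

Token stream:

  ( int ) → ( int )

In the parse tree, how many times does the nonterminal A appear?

4

[T [A ( [T [A int]] )] → [T [A ( [T [A int]] )]]]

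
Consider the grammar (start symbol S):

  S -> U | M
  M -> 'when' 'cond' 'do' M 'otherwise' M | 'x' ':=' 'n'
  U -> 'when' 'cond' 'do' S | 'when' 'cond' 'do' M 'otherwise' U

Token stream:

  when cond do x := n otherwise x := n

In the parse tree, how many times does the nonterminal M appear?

3

[S [M when cond do [M x := n] otherwise [M x := n]]]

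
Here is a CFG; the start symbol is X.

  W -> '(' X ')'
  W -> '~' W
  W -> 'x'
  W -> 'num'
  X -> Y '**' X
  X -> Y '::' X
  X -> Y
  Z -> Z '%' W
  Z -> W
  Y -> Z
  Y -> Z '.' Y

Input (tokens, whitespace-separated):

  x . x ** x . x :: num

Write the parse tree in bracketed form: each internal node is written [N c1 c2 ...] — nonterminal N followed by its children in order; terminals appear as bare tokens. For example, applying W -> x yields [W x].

X
Y ** X
Z . Y ** X
W . Y ** X
x . Y ** X
x . Z ** X
x . W ** X
x . x ** X
x . x ** Y :: X
x . x ** Z . Y :: X
x . x ** W . Y :: X
x . x ** x . Y :: X
x . x ** x . Z :: X
x . x ** x . W :: X
x . x ** x . x :: X
x . x ** x . x :: Y
x . x ** x . x :: Z
x . x ** x . x :: W
x . x ** x . x :: num

[X [Y [Z [W x]] . [Y [Z [W x]]]] ** [X [Y [Z [W x]] . [Y [Z [W x]]]] :: [X [Y [Z [W num]]]]]]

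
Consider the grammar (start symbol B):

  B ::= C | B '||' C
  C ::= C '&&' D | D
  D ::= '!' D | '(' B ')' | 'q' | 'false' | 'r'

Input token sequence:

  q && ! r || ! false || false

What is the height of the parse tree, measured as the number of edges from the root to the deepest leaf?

6

[B [B [B [C [C [D q]] && [D ! [D r]]]] || [C [D ! [D false]]]] || [C [D false]]]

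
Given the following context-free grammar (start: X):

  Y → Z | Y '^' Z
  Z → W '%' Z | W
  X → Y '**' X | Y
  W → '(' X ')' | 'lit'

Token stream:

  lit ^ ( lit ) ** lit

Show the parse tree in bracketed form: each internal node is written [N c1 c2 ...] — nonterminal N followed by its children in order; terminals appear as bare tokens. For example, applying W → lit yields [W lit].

[X [Y [Y [Z [W lit]]] ^ [Z [W ( [X [Y [Z [W lit]]]] )]]] ** [X [Y [Z [W lit]]]]]

X
Y ** X
Y ^ Z ** X
Z ^ Z ** X
W ^ Z ** X
lit ^ Z ** X
lit ^ W ** X
lit ^ ( X ) ** X
lit ^ ( Y ) ** X
lit ^ ( Z ) ** X
lit ^ ( W ) ** X
lit ^ ( lit ) ** X
lit ^ ( lit ) ** Y
lit ^ ( lit ) ** Z
lit ^ ( lit ) ** W
lit ^ ( lit ) ** lit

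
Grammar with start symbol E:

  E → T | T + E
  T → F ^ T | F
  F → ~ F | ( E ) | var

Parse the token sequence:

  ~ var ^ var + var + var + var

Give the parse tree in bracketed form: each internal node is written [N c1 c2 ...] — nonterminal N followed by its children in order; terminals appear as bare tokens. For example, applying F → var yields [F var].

E
T + E
F ^ T + E
~ F ^ T + E
~ var ^ T + E
~ var ^ F + E
~ var ^ var + E
~ var ^ var + T + E
~ var ^ var + F + E
~ var ^ var + var + E
~ var ^ var + var + T + E
~ var ^ var + var + F + E
~ var ^ var + var + var + E
~ var ^ var + var + var + T
~ var ^ var + var + var + F
~ var ^ var + var + var + var

[E [T [F ~ [F var]] ^ [T [F var]]] + [E [T [F var]] + [E [T [F var]] + [E [T [F var]]]]]]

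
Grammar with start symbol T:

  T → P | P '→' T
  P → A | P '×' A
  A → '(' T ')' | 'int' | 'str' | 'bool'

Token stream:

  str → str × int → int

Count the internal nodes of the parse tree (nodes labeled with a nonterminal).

[T [P [A str]] → [T [P [P [A str]] × [A int]] → [T [P [A int]]]]]

11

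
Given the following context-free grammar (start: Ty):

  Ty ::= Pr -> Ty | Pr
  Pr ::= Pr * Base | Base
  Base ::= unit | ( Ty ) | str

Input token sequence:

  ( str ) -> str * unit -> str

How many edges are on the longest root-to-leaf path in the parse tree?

[Ty [Pr [Base ( [Ty [Pr [Base str]]] )]] -> [Ty [Pr [Pr [Base str]] * [Base unit]] -> [Ty [Pr [Base str]]]]]

6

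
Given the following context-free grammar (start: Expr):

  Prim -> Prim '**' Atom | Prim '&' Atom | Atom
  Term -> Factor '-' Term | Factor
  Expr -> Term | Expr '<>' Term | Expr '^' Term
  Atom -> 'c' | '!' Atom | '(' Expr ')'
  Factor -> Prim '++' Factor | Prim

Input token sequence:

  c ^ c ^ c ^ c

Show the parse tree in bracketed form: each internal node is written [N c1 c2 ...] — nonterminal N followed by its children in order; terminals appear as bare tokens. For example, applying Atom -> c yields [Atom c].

Expr
Expr ^ Term
Expr ^ Term ^ Term
Expr ^ Term ^ Term ^ Term
Term ^ Term ^ Term ^ Term
Factor ^ Term ^ Term ^ Term
Prim ^ Term ^ Term ^ Term
Atom ^ Term ^ Term ^ Term
c ^ Term ^ Term ^ Term
c ^ Factor ^ Term ^ Term
c ^ Prim ^ Term ^ Term
c ^ Atom ^ Term ^ Term
c ^ c ^ Term ^ Term
c ^ c ^ Factor ^ Term
c ^ c ^ Prim ^ Term
c ^ c ^ Atom ^ Term
c ^ c ^ c ^ Term
c ^ c ^ c ^ Factor
c ^ c ^ c ^ Prim
c ^ c ^ c ^ Atom
c ^ c ^ c ^ c

[Expr [Expr [Expr [Expr [Term [Factor [Prim [Atom c]]]]] ^ [Term [Factor [Prim [Atom c]]]]] ^ [Term [Factor [Prim [Atom c]]]]] ^ [Term [Factor [Prim [Atom c]]]]]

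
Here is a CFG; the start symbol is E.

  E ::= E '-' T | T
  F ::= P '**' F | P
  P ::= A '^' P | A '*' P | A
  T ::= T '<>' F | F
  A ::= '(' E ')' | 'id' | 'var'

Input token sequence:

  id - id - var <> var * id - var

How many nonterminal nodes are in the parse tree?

[E [E [E [E [T [F [P [A id]]]]] - [T [F [P [A id]]]]] - [T [T [F [P [A var]]]] <> [F [P [A var] * [P [A id]]]]]] - [T [F [P [A var]]]]]

26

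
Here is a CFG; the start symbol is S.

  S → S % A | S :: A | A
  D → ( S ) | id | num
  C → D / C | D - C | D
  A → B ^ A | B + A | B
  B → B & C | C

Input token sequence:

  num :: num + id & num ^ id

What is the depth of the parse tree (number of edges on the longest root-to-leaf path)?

7

[S [S [A [B [C [D num]]]]] :: [A [B [C [D num]]] + [A [B [B [C [D id]]] & [C [D num]]] ^ [A [B [C [D id]]]]]]]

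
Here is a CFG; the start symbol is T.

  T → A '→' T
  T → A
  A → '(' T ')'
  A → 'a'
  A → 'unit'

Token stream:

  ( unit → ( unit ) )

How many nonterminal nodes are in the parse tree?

[T [A ( [T [A unit] → [T [A ( [T [A unit]] )]]] )]]

8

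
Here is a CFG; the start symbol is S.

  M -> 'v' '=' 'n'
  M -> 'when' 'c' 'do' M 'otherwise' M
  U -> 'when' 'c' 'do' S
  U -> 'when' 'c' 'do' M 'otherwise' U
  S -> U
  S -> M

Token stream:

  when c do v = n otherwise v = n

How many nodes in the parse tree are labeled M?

[S [M when c do [M v = n] otherwise [M v = n]]]

3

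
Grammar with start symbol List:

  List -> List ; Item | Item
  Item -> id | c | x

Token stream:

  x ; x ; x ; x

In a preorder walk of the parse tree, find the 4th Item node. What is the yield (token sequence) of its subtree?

[List [List [List [List [Item x]] ; [Item x]] ; [Item x]] ; [Item x]]

x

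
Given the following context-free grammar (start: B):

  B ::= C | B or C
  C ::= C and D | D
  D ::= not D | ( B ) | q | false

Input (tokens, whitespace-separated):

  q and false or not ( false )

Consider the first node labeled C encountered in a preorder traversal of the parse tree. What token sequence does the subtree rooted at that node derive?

q and false

[B [B [C [C [D q]] and [D false]]] or [C [D not [D ( [B [C [D false]]] )]]]]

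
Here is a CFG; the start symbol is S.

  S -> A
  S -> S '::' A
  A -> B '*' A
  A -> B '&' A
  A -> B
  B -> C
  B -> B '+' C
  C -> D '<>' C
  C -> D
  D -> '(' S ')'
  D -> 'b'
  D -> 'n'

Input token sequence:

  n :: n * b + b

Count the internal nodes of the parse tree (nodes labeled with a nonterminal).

17

[S [S [A [B [C [D n]]]]] :: [A [B [C [D n]]] * [A [B [B [C [D b]]] + [C [D b]]]]]]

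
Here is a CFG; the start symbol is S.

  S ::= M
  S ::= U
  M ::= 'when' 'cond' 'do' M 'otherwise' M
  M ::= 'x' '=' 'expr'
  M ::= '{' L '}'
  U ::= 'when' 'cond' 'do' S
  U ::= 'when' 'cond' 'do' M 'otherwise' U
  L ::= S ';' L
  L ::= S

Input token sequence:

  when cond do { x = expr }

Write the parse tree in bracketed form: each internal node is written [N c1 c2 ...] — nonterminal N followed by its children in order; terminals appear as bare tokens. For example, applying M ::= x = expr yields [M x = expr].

S
U
when cond do S
when cond do M
when cond do { L }
when cond do { S }
when cond do { M }
when cond do { x = expr }

[S [U when cond do [S [M { [L [S [M x = expr]]] }]]]]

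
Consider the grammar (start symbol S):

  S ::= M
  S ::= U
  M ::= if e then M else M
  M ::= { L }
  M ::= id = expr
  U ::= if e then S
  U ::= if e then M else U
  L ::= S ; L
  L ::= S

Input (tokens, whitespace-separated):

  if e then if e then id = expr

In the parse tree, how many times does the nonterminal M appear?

1

[S [U if e then [S [U if e then [S [M id = expr]]]]]]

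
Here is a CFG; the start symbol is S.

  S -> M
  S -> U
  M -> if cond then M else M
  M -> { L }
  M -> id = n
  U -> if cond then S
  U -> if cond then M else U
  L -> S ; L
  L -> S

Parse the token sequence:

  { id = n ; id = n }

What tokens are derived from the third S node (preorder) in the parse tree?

[S [M { [L [S [M id = n]] ; [L [S [M id = n]]]] }]]

id = n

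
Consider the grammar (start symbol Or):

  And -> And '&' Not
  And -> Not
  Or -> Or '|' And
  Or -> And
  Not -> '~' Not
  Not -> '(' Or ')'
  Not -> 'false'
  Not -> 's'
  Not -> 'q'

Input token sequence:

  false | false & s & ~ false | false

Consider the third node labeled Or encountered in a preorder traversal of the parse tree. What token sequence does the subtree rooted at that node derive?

false

[Or [Or [Or [And [Not false]]] | [And [And [And [Not false]] & [Not s]] & [Not ~ [Not false]]]] | [And [Not false]]]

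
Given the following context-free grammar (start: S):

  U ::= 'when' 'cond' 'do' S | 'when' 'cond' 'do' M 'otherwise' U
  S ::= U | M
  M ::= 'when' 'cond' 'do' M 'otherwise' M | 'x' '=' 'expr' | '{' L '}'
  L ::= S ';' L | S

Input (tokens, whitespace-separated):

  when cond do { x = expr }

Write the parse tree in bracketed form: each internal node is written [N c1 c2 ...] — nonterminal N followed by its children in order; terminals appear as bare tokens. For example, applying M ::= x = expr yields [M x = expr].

[S [U when cond do [S [M { [L [S [M x = expr]]] }]]]]

S
U
when cond do S
when cond do M
when cond do { L }
when cond do { S }
when cond do { M }
when cond do { x = expr }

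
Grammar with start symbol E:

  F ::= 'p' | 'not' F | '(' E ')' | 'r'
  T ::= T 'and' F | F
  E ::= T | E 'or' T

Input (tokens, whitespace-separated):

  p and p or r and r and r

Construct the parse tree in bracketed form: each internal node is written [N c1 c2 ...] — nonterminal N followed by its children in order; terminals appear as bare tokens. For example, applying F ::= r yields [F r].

[E [E [T [T [F p]] and [F p]]] or [T [T [T [F r]] and [F r]] and [F r]]]

E
E or T
T or T
T and F or T
F and F or T
p and F or T
p and p or T
p and p or T and F
p and p or T and F and F
p and p or F and F and F
p and p or r and F and F
p and p or r and r and F
p and p or r and r and r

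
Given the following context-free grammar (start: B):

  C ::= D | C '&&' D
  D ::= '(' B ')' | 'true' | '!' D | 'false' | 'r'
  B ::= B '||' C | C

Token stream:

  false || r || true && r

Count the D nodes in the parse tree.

4

[B [B [B [C [D false]]] || [C [D r]]] || [C [C [D true]] && [D r]]]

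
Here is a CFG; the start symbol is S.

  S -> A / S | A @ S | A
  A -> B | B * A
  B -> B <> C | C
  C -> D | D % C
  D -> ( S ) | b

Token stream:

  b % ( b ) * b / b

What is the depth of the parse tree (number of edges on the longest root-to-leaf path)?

11

[S [A [B [C [D b] % [C [D ( [S [A [B [C [D b]]]]] )]]]] * [A [B [C [D b]]]]] / [S [A [B [C [D b]]]]]]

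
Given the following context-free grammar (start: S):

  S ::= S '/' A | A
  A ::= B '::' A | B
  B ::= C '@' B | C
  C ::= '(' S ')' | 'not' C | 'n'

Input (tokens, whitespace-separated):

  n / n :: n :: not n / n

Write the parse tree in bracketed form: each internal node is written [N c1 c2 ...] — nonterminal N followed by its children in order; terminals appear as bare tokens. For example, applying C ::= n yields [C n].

S
S / A
S / A / A
A / A / A
B / A / A
C / A / A
n / A / A
n / B :: A / A
n / C :: A / A
n / n :: A / A
n / n :: B :: A / A
n / n :: C :: A / A
n / n :: n :: A / A
n / n :: n :: B / A
n / n :: n :: C / A
n / n :: n :: not C / A
n / n :: n :: not n / A
n / n :: n :: not n / B
n / n :: n :: not n / C
n / n :: n :: not n / n

[S [S [S [A [B [C n]]]] / [A [B [C n]] :: [A [B [C n]] :: [A [B [C not [C n]]]]]]] / [A [B [C n]]]]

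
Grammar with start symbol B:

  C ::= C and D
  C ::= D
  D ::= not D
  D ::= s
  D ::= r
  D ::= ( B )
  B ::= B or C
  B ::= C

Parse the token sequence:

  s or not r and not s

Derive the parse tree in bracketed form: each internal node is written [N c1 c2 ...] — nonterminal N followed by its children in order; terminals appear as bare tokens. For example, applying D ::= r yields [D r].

[B [B [C [D s]]] or [C [C [D not [D r]]] and [D not [D s]]]]

B
B or C
C or C
D or C
s or C
s or C and D
s or D and D
s or not D and D
s or not r and D
s or not r and not D
s or not r and not s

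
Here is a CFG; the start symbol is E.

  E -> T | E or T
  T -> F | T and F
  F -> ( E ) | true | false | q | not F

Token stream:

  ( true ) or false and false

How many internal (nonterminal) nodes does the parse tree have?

[E [E [T [F ( [E [T [F true]]] )]]] or [T [T [F false]] and [F false]]]

11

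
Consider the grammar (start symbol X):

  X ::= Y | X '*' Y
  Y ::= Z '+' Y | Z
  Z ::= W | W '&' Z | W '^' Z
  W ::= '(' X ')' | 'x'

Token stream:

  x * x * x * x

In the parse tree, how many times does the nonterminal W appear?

[X [X [X [X [Y [Z [W x]]]] * [Y [Z [W x]]]] * [Y [Z [W x]]]] * [Y [Z [W x]]]]

4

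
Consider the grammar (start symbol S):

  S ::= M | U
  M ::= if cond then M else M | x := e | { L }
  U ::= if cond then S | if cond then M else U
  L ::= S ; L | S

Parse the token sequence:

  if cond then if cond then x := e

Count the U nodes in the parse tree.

2

[S [U if cond then [S [U if cond then [S [M x := e]]]]]]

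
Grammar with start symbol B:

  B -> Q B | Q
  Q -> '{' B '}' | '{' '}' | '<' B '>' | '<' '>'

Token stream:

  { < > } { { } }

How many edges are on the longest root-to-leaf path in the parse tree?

[B [Q { [B [Q < >]] }] [B [Q { [B [Q { }]] }]]]

5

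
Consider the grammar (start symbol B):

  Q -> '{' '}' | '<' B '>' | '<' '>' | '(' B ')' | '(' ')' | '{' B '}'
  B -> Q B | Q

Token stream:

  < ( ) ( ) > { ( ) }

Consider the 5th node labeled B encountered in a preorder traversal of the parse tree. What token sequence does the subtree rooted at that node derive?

( )

[B [Q < [B [Q ( )] [B [Q ( )]]] >] [B [Q { [B [Q ( )]] }]]]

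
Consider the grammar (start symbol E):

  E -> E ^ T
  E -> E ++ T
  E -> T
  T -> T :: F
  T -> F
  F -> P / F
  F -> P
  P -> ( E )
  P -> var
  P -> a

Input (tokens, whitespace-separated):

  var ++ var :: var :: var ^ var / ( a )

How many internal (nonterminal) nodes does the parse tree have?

24

[E [E [E [T [F [P var]]]] ++ [T [T [T [F [P var]]] :: [F [P var]]] :: [F [P var]]]] ^ [T [F [P var] / [F [P ( [E [T [F [P a]]]] )]]]]]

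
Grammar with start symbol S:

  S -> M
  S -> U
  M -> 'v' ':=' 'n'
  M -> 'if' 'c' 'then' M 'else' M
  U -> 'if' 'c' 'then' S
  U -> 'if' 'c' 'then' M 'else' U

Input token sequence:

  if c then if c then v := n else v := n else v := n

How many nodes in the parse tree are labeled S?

[S [M if c then [M if c then [M v := n] else [M v := n]] else [M v := n]]]

1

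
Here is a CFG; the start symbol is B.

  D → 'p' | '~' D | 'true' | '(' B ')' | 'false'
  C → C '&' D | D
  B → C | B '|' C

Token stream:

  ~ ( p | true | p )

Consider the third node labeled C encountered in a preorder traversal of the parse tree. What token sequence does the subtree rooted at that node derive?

true

[B [C [D ~ [D ( [B [B [B [C [D p]]] | [C [D true]]] | [C [D p]]] )]]]]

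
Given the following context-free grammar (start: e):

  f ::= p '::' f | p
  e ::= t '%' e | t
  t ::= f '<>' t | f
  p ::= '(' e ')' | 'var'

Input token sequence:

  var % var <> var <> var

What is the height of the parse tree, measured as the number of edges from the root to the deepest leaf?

7

[e [t [f [p var]]] % [e [t [f [p var]] <> [t [f [p var]] <> [t [f [p var]]]]]]]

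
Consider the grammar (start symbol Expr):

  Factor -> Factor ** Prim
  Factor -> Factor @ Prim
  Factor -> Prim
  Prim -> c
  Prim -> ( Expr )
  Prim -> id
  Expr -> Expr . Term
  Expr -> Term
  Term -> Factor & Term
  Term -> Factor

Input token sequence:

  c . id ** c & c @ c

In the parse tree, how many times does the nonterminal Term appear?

3

[Expr [Expr [Term [Factor [Prim c]]]] . [Term [Factor [Factor [Prim id]] ** [Prim c]] & [Term [Factor [Factor [Prim c]] @ [Prim c]]]]]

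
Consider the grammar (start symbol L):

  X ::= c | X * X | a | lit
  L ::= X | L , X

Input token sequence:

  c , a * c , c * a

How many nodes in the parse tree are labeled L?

3

[L [L [L [X c]] , [X [X a] * [X c]]] , [X [X c] * [X a]]]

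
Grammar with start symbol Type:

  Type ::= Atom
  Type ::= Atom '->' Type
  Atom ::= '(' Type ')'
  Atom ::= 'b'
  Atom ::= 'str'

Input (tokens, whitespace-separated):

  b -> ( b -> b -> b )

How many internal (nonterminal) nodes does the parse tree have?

[Type [Atom b] -> [Type [Atom ( [Type [Atom b] -> [Type [Atom b] -> [Type [Atom b]]]] )]]]

10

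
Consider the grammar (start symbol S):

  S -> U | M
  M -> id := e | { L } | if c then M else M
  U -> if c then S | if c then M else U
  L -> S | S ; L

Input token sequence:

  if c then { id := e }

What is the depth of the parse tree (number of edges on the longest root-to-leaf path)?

[S [U if c then [S [M { [L [S [M id := e]]] }]]]]

7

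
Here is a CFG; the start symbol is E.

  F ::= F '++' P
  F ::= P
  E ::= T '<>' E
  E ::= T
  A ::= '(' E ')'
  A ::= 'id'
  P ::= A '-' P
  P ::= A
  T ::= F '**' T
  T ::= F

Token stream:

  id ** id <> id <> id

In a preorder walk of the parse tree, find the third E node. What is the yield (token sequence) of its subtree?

[E [T [F [P [A id]]] ** [T [F [P [A id]]]]] <> [E [T [F [P [A id]]]] <> [E [T [F [P [A id]]]]]]]

id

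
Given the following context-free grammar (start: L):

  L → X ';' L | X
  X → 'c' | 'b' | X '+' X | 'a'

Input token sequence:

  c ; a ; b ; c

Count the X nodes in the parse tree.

[L [X c] ; [L [X a] ; [L [X b] ; [L [X c]]]]]

4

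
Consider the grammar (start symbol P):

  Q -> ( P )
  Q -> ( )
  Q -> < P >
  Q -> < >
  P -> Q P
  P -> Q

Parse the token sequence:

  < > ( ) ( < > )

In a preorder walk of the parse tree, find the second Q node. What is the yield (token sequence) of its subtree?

( )

[P [Q < >] [P [Q ( )] [P [Q ( [P [Q < >]] )]]]]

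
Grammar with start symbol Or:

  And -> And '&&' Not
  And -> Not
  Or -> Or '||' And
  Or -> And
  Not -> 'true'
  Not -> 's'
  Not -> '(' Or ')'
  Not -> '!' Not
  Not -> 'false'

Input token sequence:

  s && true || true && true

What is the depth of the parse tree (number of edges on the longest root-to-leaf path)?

5

[Or [Or [And [And [Not s]] && [Not true]]] || [And [And [Not true]] && [Not true]]]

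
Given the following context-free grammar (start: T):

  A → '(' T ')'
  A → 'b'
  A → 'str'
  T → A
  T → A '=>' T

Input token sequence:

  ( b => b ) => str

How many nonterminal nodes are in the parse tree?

8

[T [A ( [T [A b] => [T [A b]]] )] => [T [A str]]]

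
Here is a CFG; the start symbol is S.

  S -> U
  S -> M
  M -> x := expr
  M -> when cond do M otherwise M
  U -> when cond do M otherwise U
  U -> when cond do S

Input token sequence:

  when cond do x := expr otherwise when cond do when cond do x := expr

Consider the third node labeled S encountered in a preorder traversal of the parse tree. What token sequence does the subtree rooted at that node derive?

[S [U when cond do [M x := expr] otherwise [U when cond do [S [U when cond do [S [M x := expr]]]]]]]

x := expr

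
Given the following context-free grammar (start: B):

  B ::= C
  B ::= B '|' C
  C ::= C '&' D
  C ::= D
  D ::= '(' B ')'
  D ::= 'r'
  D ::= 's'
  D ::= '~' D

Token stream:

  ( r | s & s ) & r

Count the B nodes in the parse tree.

[B [C [C [D ( [B [B [C [D r]]] | [C [C [D s]] & [D s]]] )]] & [D r]]]

3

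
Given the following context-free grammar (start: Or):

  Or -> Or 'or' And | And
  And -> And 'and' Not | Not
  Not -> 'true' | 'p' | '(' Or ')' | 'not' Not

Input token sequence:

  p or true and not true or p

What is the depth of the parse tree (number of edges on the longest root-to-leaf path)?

[Or [Or [Or [And [Not p]]] or [And [And [Not true]] and [Not not [Not true]]]] or [And [Not p]]]

5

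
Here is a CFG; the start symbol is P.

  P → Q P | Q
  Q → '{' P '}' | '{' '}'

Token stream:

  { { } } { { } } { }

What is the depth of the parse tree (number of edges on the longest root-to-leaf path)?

[P [Q { [P [Q { }]] }] [P [Q { [P [Q { }]] }] [P [Q { }]]]]

5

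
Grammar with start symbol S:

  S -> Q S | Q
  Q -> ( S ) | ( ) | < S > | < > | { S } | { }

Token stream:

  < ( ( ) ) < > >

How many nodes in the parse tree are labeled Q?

[S [Q < [S [Q ( [S [Q ( )]] )] [S [Q < >]]] >]]

4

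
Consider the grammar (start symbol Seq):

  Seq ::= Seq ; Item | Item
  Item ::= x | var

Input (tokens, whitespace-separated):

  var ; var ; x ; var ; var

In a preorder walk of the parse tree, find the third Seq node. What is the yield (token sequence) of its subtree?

[Seq [Seq [Seq [Seq [Seq [Item var]] ; [Item var]] ; [Item x]] ; [Item var]] ; [Item var]]

var ; var ; x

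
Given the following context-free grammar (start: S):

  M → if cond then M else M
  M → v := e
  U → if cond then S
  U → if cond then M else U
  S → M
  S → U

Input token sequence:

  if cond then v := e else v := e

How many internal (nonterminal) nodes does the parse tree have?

[S [M if cond then [M v := e] else [M v := e]]]

4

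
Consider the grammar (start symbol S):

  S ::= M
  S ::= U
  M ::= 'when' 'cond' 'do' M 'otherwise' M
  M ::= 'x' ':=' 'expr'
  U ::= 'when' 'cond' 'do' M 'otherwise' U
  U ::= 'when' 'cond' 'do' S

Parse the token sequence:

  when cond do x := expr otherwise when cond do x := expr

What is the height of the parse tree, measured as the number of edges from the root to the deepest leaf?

[S [U when cond do [M x := expr] otherwise [U when cond do [S [M x := expr]]]]]

5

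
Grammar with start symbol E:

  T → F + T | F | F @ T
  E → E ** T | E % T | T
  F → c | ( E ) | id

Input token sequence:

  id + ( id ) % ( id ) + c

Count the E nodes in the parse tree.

[E [E [T [F id] + [T [F ( [E [T [F id]]] )]]]] % [T [F ( [E [T [F id]]] )] + [T [F c]]]]

4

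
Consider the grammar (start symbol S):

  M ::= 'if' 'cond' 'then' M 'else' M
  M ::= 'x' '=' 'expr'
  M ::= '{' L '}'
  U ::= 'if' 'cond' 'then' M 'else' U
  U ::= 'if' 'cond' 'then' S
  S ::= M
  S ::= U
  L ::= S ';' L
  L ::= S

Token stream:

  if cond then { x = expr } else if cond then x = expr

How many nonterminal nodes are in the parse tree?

9

[S [U if cond then [M { [L [S [M x = expr]]] }] else [U if cond then [S [M x = expr]]]]]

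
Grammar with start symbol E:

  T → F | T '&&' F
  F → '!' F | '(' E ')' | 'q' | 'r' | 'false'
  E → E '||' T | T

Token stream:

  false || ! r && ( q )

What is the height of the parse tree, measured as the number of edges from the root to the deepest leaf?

[E [E [T [F false]]] || [T [T [F ! [F r]]] && [F ( [E [T [F q]]] )]]]

6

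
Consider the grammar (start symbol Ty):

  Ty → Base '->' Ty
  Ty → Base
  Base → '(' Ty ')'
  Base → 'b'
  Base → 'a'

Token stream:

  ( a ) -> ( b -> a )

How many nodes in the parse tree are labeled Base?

5

[Ty [Base ( [Ty [Base a]] )] -> [Ty [Base ( [Ty [Base b] -> [Ty [Base a]]] )]]]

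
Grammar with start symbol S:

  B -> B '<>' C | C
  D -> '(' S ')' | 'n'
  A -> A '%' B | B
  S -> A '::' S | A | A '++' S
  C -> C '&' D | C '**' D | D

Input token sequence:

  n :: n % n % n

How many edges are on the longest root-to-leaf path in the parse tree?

8

[S [A [B [C [D n]]]] :: [S [A [A [A [B [C [D n]]]] % [B [C [D n]]]] % [B [C [D n]]]]]]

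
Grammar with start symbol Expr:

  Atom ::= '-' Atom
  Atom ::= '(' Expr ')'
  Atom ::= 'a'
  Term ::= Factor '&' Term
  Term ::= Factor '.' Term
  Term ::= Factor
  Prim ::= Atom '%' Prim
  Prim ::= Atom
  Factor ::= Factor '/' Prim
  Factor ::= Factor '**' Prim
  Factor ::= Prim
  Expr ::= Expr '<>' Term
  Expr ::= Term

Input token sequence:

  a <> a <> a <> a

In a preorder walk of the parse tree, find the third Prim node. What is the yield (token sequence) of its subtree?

a

[Expr [Expr [Expr [Expr [Term [Factor [Prim [Atom a]]]]] <> [Term [Factor [Prim [Atom a]]]]] <> [Term [Factor [Prim [Atom a]]]]] <> [Term [Factor [Prim [Atom a]]]]]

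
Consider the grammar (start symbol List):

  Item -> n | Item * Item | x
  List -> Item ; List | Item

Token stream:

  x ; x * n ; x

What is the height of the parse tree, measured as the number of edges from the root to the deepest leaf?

[List [Item x] ; [List [Item [Item x] * [Item n]] ; [List [Item x]]]]

4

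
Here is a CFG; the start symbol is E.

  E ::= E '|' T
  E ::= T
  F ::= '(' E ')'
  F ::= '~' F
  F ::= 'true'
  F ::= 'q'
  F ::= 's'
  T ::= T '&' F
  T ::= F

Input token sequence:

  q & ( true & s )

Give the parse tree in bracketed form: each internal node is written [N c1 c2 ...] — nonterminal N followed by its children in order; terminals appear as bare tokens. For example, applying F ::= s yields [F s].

E
T
T & F
F & F
q & F
q & ( E )
q & ( T )
q & ( T & F )
q & ( F & F )
q & ( true & F )
q & ( true & s )

[E [T [T [F q]] & [F ( [E [T [T [F true]] & [F s]]] )]]]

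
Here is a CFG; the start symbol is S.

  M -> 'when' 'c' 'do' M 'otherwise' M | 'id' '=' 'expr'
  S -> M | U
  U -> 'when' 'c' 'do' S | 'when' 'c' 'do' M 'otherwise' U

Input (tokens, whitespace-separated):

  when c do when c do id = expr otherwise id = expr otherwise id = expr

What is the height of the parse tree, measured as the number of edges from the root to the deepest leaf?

[S [M when c do [M when c do [M id = expr] otherwise [M id = expr]] otherwise [M id = expr]]]

4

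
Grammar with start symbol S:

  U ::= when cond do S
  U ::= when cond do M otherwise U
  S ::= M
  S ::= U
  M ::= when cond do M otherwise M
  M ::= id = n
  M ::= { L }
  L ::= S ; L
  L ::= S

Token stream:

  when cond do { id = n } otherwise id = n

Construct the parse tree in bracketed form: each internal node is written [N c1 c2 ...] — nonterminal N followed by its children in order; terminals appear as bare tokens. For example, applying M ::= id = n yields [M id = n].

[S [M when cond do [M { [L [S [M id = n]]] }] otherwise [M id = n]]]

S
M
when cond do M otherwise M
when cond do { L } otherwise M
when cond do { S } otherwise M
when cond do { M } otherwise M
when cond do { id = n } otherwise M
when cond do { id = n } otherwise id = n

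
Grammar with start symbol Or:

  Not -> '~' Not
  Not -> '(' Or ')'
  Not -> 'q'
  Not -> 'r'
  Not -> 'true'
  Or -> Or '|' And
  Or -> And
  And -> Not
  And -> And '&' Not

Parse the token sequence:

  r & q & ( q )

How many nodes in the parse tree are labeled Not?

[Or [And [And [And [Not r]] & [Not q]] & [Not ( [Or [And [Not q]]] )]]]

4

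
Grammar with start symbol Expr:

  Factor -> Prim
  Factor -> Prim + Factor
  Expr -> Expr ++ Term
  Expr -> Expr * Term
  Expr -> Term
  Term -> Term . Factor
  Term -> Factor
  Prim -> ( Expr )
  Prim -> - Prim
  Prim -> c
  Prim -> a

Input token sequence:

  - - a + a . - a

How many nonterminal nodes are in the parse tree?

12

[Expr [Term [Term [Factor [Prim - [Prim - [Prim a]]] + [Factor [Prim a]]]] . [Factor [Prim - [Prim a]]]]]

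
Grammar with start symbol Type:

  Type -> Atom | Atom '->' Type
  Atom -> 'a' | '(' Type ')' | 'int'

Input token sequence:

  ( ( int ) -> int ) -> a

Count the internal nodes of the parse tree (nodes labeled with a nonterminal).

10

[Type [Atom ( [Type [Atom ( [Type [Atom int]] )] -> [Type [Atom int]]] )] -> [Type [Atom a]]]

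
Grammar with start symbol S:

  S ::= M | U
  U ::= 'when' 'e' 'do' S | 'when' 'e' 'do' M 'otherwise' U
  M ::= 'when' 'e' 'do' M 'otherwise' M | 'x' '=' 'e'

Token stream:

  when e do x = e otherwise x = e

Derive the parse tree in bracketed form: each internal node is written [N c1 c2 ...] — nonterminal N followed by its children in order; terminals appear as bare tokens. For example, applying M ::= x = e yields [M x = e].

S
M
when e do M otherwise M
when e do x = e otherwise M
when e do x = e otherwise x = e

[S [M when e do [M x = e] otherwise [M x = e]]]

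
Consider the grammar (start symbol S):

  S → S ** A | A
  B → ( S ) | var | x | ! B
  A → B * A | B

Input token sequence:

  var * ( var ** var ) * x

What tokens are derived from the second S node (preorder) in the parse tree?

var ** var

[S [A [B var] * [A [B ( [S [S [A [B var]]] ** [A [B var]]] )] * [A [B x]]]]]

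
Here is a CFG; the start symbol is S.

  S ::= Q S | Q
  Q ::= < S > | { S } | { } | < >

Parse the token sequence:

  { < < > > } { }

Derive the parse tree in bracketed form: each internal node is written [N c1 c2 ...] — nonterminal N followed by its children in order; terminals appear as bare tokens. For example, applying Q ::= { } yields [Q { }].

[S [Q { [S [Q < [S [Q < >]] >]] }] [S [Q { }]]]

S
Q S
{ S } S
{ Q } S
{ < S > } S
{ < Q > } S
{ < < > > } S
{ < < > > } Q
{ < < > > } { }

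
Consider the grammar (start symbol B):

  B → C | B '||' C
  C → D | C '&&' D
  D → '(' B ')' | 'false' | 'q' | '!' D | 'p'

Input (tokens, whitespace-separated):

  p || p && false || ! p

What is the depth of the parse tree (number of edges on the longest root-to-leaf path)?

5

[B [B [B [C [D p]]] || [C [C [D p]] && [D false]]] || [C [D ! [D p]]]]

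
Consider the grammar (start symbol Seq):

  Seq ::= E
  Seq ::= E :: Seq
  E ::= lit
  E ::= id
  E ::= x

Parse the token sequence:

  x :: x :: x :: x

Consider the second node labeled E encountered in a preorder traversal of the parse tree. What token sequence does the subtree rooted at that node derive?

x

[Seq [E x] :: [Seq [E x] :: [Seq [E x] :: [Seq [E x]]]]]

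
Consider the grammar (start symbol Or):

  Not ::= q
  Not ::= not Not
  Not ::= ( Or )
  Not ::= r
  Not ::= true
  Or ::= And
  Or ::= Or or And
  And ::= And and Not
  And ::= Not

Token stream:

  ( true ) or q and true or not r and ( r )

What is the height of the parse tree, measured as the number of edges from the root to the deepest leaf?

[Or [Or [Or [And [Not ( [Or [And [Not true]]] )]]] or [And [And [Not q]] and [Not true]]] or [And [And [Not not [Not r]]] and [Not ( [Or [And [Not r]]] )]]]

8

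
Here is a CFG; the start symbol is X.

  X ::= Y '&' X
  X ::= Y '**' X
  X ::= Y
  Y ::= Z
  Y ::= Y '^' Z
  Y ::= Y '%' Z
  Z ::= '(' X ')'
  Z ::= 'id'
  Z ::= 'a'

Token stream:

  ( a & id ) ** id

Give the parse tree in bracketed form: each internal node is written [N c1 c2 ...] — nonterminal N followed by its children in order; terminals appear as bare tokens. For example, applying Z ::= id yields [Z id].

[X [Y [Z ( [X [Y [Z a]] & [X [Y [Z id]]]] )]] ** [X [Y [Z id]]]]

X
Y ** X
Z ** X
( X ) ** X
( Y & X ) ** X
( Z & X ) ** X
( a & X ) ** X
( a & Y ) ** X
( a & Z ) ** X
( a & id ) ** X
( a & id ) ** Y
( a & id ) ** Z
( a & id ) ** id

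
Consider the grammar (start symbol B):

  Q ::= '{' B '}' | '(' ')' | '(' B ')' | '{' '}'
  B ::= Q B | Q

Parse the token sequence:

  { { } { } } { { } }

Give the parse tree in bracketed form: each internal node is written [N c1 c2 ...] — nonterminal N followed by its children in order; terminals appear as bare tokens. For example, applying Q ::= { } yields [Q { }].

B
Q B
{ B } B
{ Q B } B
{ { } B } B
{ { } Q } B
{ { } { } } B
{ { } { } } Q
{ { } { } } { B }
{ { } { } } { Q }
{ { } { } } { { } }

[B [Q { [B [Q { }] [B [Q { }]]] }] [B [Q { [B [Q { }]] }]]]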